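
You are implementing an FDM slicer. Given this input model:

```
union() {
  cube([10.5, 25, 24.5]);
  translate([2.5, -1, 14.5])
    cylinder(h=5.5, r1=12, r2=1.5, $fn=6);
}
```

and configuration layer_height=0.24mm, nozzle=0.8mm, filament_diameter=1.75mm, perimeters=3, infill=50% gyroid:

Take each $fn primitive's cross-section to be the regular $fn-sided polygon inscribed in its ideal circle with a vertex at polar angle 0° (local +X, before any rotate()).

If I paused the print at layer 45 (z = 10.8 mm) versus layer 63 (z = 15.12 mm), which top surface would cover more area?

Layer 45 (z = 10.8): the cube is present — its section is the full 10.5×25 rectangle (area 262.50 mm²); the cone at (2.5, -1) is absent (z outside [14.5, 20]); Taking the union: only the 10.5×25 cube is present, so the union is just that shape — area = 262.50 mm². So its area = 262.50 mm². Layer 63 (z = 15.12): the 10.5×25 cube contributes its full rectangle (area 262.50 mm²); the cone at (2.5, -1) (r1=12→r2=1.5) has section circumradius 10.816 here — a regular 6-gon (area = (6/2)·10.816²·sin(360°/6) = 303.96 mm²); Merging all regions: the regions partially overlap — summed areas 566.46 mm² minus the doubly-counted overlap 82.04 mm² gives 484.42 mm² — area = 484.42 mm². So its area = 484.42 mm². Layer 63 is larger (484.42 vs 262.50 mm²).

layer 63 (z = 15.12 mm)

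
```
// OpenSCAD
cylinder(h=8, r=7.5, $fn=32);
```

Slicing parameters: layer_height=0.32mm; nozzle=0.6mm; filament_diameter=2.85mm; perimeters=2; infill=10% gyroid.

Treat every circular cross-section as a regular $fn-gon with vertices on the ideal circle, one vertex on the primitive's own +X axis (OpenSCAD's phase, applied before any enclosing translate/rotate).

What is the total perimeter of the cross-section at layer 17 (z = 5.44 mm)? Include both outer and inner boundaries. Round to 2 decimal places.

At z = 5.44 mm: the r=7.5 cylinder gives a regular 32-gon of circumradius 7.5 (constant along its height) (perimeter = 2·32·7.500·sin(180°/32) = 47.05 mm). Overall, the cross-section is a single solid region. Total boundary length (outer) = 47.05 mm.

47.05 mm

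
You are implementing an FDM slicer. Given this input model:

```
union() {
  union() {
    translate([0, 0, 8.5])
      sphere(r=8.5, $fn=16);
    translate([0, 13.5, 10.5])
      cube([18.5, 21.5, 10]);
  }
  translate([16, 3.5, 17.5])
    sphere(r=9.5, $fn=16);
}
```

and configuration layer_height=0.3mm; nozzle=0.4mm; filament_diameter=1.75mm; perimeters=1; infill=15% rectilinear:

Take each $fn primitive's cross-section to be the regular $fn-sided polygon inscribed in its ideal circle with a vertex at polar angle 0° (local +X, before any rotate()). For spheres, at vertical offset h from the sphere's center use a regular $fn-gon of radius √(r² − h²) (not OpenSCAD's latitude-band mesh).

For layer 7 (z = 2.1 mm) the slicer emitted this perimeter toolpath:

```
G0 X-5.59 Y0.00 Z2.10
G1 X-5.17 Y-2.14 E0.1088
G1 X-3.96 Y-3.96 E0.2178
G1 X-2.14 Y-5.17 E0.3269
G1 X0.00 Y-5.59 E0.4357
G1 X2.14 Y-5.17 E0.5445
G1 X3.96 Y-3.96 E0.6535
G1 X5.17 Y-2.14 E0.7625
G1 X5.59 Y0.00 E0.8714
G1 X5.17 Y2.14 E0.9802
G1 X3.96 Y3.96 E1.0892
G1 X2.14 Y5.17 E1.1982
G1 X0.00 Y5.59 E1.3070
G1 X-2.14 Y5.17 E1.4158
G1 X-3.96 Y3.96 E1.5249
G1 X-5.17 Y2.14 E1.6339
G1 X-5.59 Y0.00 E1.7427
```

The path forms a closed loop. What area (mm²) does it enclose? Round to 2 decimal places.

95.85 mm²

Apply the shoelace formula to the sequence of (X, Y) vertices; enclosed area = 95.85 mm².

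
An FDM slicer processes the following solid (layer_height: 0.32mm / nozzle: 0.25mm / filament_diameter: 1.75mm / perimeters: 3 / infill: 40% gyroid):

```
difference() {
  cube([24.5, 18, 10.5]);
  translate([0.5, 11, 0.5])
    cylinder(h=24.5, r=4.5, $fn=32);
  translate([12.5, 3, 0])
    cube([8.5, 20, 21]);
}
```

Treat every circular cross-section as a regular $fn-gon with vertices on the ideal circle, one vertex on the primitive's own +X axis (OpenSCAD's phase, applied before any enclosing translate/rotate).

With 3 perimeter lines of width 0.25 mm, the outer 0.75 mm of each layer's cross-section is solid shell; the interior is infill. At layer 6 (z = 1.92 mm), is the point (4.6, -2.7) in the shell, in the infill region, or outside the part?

outside

At z = 1.92 mm: the 24.5×18 cube contributes its full rectangle; the cylinder at (0.5, 11): section is a regular 32-gon, circumradius r=4.5; the cube at (12.5, 3) (footprint 8.5×20) is included at this height; Subtracting the remaining from the first: starting from the 24.5×18 cube, the r=4.5 cylinder at (0.5, 11) partially overlaps it — only the 36.08 mm² overlap (of its 63.21 mm²) is removed, clipping the outline; the 8.5×20 cube at (12.5, 3) partially overlaps it — only the 127.50 mm² overlap (of its 170.00 mm²) is removed, clipping the outline — 1 connected region. Overall, the cross-section is a single solid region. The nearest boundary edge runs (24.50, 0.00)→(0.00, 0.00); distance from the point to it = 2.70 mm. The point is not inside any of the regions above, so it lies outside the cross-section (2.70 mm from the nearest boundary).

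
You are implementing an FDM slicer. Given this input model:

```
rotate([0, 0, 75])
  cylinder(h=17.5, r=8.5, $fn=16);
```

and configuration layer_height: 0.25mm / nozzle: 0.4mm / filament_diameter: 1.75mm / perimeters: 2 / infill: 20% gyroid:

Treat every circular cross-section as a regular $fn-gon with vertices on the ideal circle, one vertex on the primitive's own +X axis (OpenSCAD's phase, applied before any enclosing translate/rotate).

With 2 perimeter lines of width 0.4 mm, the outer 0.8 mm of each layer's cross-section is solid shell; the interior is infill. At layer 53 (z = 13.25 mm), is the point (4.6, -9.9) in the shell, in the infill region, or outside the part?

outside

At z = 13.25 mm: the r=8.5 cylinder gives a regular 16-gon of circumradius 8.5 (constant along its height); (rotated 75° about Z; rotation is an isometry so areas/perimeters/island counts are preserved). Overall, the cross-section is a single solid region. Undo the 75° rotation: the query point maps to (-8.372, -7.006) in the un-rotated model frame. The nearest boundary edge runs (-7.85, -3.25)→(-6.01, -6.01); distance from the point to it = 2.52 mm. The point is not inside any of the regions above, so it lies outside the cross-section (2.52 mm from the nearest boundary).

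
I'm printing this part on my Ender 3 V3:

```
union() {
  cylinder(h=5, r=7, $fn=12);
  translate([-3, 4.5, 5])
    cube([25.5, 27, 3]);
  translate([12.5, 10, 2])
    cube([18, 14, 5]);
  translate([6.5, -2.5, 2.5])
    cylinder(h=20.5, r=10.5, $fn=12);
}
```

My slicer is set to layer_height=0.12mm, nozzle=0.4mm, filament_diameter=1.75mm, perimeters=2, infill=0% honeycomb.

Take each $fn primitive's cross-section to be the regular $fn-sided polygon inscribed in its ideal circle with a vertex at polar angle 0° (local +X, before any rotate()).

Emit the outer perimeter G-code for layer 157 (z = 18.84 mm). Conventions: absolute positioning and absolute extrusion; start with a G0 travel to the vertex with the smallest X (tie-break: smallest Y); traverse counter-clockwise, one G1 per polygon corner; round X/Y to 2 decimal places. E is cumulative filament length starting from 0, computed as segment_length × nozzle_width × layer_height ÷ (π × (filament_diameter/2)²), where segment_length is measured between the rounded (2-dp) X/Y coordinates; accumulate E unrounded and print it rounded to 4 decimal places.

At z = 18.84 mm: the cylinder is absent (z outside [0, 5]); the cube at (-3, 4.5) is absent (z outside [5, 8]); the cube at (12.5, 10) is not intersected at this z (z outside [2, 7]); the r=10.5 cylinder at (6.5, -2.5) contributes a regular 12-gon of circumradius 10.5; Taking the union: only the r=10.5 cylinder at (6.5, -2.5) is present, so the union is just that shape — 1 connected region. The outline is a single polygon with 12 vertices. Extrusion per mm of travel: 0.4 × 0.12 / (π × 0.875²) = 0.019956. Accumulating E over each segment gives final E = 1.3013.

G0 X-4.00 Y-2.50 Z18.84
G1 X-2.59 Y-7.75 E0.1085
G1 X1.25 Y-11.59 E0.2169
G1 X6.50 Y-13.00 E0.3253
G1 X11.75 Y-11.59 E0.4338
G1 X15.59 Y-7.75 E0.5422
G1 X17.00 Y-2.50 E0.6507
G1 X15.59 Y2.75 E0.7592
G1 X11.75 Y6.59 E0.8675
G1 X6.50 Y8.00 E0.9760
G1 X1.25 Y6.59 E1.0845
G1 X-2.59 Y2.75 E1.1929
G1 X-4.00 Y-2.50 E1.3013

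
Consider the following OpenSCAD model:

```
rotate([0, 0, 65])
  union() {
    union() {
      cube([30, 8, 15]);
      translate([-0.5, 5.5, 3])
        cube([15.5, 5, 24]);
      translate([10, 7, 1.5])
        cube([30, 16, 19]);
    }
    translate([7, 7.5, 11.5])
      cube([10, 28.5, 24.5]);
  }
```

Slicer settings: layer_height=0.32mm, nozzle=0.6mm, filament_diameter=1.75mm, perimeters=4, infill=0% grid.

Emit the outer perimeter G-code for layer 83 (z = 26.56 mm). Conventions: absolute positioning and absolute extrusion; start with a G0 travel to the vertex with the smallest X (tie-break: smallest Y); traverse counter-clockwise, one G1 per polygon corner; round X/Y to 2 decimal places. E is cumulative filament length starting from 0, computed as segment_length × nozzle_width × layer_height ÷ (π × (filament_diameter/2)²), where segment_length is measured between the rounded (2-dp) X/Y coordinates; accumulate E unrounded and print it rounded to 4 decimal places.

At z = 26.56 mm: the cube is not intersected at this z (z outside [0, 15]); the cube at (-0.5, 5.5) is present — its section is the full 15.5×5 rectangle; the cube at (10, 7) is absent (z outside [1.5, 20.5]); Taking the union: only the 15.5×5 cube at (-0.5, 5.5) is present, so the union is just that shape — 1 connected region; the 10×28.5 cube at (7, 7.5) contributes its full rectangle; Taking the union: the regions partially overlap (shared area 24.00 mm²), so overlapping operands fuse into one piece — 1 connected region; (whole slice rotated 65° about Z — lengths, areas and connectivity unchanged). The outline is a single polygon with 8 vertices. Extrusion per mm of travel: 0.6 × 0.32 / (π × 0.875²) = 0.079824. Accumulating E over each segment gives final E = 7.6634.

G0 X-29.67 Y21.56 Z26.56
G1 X-6.56 Y10.78 E2.0356
G1 X-9.73 Y3.98 E2.6345
G1 X-5.20 Y1.87 E3.0334
G1 X1.35 Y15.92 E4.2708
G1 X-0.46 Y16.76 E4.4301
G1 X0.39 Y18.58 E4.5904
G1 X-25.44 Y30.62 E6.8653
G1 X-29.67 Y21.56 E7.6634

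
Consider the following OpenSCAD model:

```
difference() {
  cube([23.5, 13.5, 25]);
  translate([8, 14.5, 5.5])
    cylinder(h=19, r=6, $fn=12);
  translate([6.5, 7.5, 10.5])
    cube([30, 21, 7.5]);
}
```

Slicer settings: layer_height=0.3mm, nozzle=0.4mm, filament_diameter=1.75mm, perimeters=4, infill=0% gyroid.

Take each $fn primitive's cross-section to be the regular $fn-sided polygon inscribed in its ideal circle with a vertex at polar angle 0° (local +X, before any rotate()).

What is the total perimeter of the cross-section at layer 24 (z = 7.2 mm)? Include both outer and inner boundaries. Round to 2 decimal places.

At z = 7.2 mm: the 23.5×13.5 cube contributes its full rectangle (perimeter 74.00 mm); the cylinder at (8, 14.5): section is a regular 12-gon, circumradius r=6 (perimeter = 2·12·6.000·sin(180°/12) = 37.27 mm); the cube at (6.5, 7.5) is not intersected at this z (z outside [10.5, 18]); After the difference (first − rest): starting from the 23.5×13.5 cube, the r=6 cylinder at (8, 14.5) partially overlaps it — only the 42.27 mm² overlap (of its 108.00 mm²) is removed, clipping the outline — boundary = 79.10 mm. Overall, the cross-section is a single solid region. Total boundary length (outer) = 79.10 mm.

79.10 mm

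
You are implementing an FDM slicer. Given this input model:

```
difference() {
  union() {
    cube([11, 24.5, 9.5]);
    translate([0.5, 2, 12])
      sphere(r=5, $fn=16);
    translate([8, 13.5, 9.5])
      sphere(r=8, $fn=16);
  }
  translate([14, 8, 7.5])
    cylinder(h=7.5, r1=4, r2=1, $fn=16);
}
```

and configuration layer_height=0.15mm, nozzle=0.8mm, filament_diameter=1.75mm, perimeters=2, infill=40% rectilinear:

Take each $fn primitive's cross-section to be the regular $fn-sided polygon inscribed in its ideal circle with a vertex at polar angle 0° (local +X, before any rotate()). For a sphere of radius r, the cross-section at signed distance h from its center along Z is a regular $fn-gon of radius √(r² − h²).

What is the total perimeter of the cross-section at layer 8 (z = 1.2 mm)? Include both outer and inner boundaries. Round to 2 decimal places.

At z = 1.2 mm: the 11×24.5 cube contributes its full rectangle (perimeter 71.00 mm); the sphere at (0.5, 2) is absent (|z−center|=10.800 > r=5); the sphere at (8, 13.5) does not reach this height (|z−center|=8.300 > r=8); Taking the union: only the 11×24.5 cube is present, so the union is just that shape — boundary = 71.00 mm; the cone at (14, 8) is not intersected at this z (z outside [7.5, 15]); Taking the first minus the rest: none of the subtracted shapes is present at this height, so the result so far is unchanged — boundary = 71.00 mm. Overall, the cross-section is a single solid region. Total boundary length (outer) = 71.00 mm.

71.00 mm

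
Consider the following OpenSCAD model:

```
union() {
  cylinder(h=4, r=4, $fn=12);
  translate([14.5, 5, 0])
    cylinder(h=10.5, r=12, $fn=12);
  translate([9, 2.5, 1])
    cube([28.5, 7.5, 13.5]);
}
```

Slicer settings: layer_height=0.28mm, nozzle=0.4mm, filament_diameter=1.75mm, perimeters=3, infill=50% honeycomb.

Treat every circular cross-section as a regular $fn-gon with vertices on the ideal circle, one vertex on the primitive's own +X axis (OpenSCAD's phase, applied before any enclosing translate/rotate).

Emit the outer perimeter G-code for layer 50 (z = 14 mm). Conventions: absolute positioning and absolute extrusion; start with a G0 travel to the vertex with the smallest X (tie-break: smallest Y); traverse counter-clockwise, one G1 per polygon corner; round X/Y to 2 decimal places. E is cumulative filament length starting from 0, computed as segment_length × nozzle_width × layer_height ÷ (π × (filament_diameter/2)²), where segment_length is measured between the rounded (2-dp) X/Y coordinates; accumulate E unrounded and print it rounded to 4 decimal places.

G0 X9.00 Y2.50 Z14.00
G1 X37.50 Y2.50 E1.3271
G1 X37.50 Y10.00 E1.6763
G1 X9.00 Y10.00 E3.0034
G1 X9.00 Y2.50 E3.3526

At z = 14 mm: the cylinder is not intersected at this z (z outside [0, 4]); the cylinder at (14.5, 5) is not intersected at this z (z outside [0, 10.5]); the cube at (9, 2.5) is present — its section is the full 28.5×7.5 rectangle; Merging all regions: only the 28.5×7.5 cube at (9, 2.5) is present, so the union is just that shape — 1 connected region. The outline is a single polygon with 4 vertices. Extrusion per mm of travel: 0.4 × 0.28 / (π × 0.875²) = 0.046564. Accumulating E over each segment gives final E = 3.3526.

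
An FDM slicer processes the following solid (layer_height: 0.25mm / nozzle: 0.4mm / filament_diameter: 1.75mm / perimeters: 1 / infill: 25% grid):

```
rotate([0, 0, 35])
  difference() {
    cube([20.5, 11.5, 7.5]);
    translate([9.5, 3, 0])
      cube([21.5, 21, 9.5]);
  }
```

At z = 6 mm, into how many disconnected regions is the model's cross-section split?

1

At z = 6 mm: the cube is present — its section is the full 20.5×11.5 rectangle; the cube at (9.5, 3) (footprint 21.5×21) is included at this height; Taking the first minus the rest: starting from the 20.5×11.5 cube, the 21.5×21 cube at (9.5, 3) partially overlaps it — only the 93.50 mm² overlap (of its 451.50 mm²) is removed, clipping the outline — 1 connected region; (whole slice rotated 35° about Z — lengths, areas and connectivity unchanged). The result has 1 disconnected region.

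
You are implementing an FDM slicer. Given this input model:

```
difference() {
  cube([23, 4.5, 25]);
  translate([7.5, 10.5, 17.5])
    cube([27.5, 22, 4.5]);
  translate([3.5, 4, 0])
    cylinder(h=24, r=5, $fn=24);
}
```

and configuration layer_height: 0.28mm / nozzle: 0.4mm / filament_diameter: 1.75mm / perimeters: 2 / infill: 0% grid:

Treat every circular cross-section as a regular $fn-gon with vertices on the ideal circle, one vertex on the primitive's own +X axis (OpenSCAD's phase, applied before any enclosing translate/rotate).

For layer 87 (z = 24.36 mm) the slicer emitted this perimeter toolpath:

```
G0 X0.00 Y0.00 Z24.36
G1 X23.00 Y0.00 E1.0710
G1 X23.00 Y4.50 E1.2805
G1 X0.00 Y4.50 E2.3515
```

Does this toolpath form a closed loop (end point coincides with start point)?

Start point (G0): (0.00, 0.00). End point (last G1): the path does not return to the start — open.

no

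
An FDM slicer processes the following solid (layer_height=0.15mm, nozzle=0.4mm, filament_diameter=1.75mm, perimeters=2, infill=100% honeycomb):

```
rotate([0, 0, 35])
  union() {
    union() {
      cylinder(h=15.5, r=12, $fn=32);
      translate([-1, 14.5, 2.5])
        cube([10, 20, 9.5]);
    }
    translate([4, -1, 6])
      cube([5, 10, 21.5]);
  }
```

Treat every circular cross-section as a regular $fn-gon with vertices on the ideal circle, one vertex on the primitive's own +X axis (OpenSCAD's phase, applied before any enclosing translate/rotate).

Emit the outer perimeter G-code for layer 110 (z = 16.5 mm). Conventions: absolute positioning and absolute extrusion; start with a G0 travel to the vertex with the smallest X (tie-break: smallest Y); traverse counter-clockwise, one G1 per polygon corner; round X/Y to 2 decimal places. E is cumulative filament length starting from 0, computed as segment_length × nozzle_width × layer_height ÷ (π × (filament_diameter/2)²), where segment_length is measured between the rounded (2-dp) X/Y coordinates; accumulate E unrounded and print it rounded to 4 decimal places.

At z = 16.5 mm: the cylinder is not intersected at this z (z outside [0, 15.5]); the cube at (-1, 14.5) is absent (z outside [2.5, 12]); Combining (union): nothing is present at this height; the cube at (4, -1) (footprint 5×10) is included at this height; Merging all regions: only the 5×10 cube at (4, -1) is present, so the union is just that shape — 1 connected region; (rotated 35° about Z; rotation is an isometry so areas/perimeters/island counts are preserved). The outline is a single polygon with 4 vertices. Extrusion per mm of travel: 0.4 × 0.15 / (π × 0.875²) = 0.024945. Accumulating E over each segment gives final E = 0.7484.

G0 X-1.89 Y9.67 Z16.50
G1 X3.85 Y1.48 E0.2495
G1 X7.95 Y4.34 E0.3742
G1 X2.21 Y12.53 E0.6237
G1 X-1.89 Y9.67 E0.7484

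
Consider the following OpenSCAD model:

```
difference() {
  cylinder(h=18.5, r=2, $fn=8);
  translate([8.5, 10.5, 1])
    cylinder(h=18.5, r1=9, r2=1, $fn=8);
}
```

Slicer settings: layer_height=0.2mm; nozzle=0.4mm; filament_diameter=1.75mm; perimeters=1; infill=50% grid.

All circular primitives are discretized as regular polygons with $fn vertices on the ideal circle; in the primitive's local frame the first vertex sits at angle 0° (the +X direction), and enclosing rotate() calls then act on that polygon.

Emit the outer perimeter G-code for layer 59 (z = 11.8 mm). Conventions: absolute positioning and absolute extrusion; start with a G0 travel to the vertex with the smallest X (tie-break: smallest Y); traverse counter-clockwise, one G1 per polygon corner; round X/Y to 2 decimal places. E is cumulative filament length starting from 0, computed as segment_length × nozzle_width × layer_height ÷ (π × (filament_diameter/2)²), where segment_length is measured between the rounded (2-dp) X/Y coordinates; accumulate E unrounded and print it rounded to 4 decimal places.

G0 X-2.00 Y0.00 Z11.80
G1 X-1.41 Y-1.41 E0.0508
G1 X0.00 Y-2.00 E0.1017
G1 X1.41 Y-1.41 E0.1525
G1 X2.00 Y0.00 E0.2033
G1 X1.41 Y1.41 E0.2542
G1 X0.00 Y2.00 E0.3050
G1 X-1.41 Y1.41 E0.3559
G1 X-2.00 Y0.00 E0.4067

At z = 11.8 mm: the r=2 cylinder contributes a regular 8-gon of circumradius 2; the cone at (8.5, 10.5): at t=0.584 of its height the radius interpolates to r₁+(r₂−r₁)t = 4.330, giving a regular 8-gon of that circumradius; Subtracting the remaining from the first: starting from the r=2 cylinder, the cone at (8.5, 10.5) misses the remaining region (no effect) — 1 connected region. The outline is a single polygon with 8 vertices. Extrusion per mm of travel: 0.4 × 0.2 / (π × 0.875²) = 0.033260. Accumulating E over each segment gives final E = 0.4067.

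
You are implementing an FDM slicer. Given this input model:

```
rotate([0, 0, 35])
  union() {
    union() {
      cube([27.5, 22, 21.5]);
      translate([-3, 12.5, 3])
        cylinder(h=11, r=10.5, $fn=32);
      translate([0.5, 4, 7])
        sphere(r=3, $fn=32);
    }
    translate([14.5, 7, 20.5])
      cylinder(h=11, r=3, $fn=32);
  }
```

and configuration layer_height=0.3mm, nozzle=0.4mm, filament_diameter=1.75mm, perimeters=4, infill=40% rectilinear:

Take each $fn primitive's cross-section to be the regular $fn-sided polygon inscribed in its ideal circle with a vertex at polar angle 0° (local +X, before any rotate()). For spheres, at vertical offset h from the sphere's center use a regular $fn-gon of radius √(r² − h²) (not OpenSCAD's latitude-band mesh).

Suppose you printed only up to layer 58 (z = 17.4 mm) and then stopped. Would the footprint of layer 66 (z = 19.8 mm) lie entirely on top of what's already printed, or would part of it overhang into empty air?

entirely on top

Compare the two slices. At z = 17.4: the 27.5×22 cube contributes its full rectangle (area 605.00 mm²); the cylinder at (-3, 12.5) is not intersected at this z (z outside [3, 14]); the sphere at (0.5, 4) is not intersected at this z (|z−center|=10.400 > r=3); Combining (union): only the 27.5×22 cube is present, so the union is just that shape — area = 605.00 mm²; the cylinder at (14.5, 7) does not reach this height (z outside [20.5, 31.5]); Taking the union: only the result so far is present, so the union is just that shape — area = 605.00 mm²; (rotated 35° about Z; rotation is an isometry so areas/perimeters/island counts are preserved). At z = 19.8: the 27.5×22 cube contributes its full rectangle (area 605.00 mm²); the cylinder at (-3, 12.5) does not reach this height (z outside [3, 14]); the sphere at (0.5, 4) is absent (|z−center|=12.800 > r=3); Combining (union): only the 27.5×22 cube is present, so the union is just that shape — area = 605.00 mm²; the cylinder at (14.5, 7) does not reach this height (z outside [20.5, 31.5]); Taking the union: only the result so far is present, so the union is just that shape — area = 605.00 mm²; (rotated 35° about Z; rotation is an isometry so areas/perimeters/island counts are preserved). Checking containment: the cross-section at z = 19.8 is a subset of the cross-section at z = 17.4.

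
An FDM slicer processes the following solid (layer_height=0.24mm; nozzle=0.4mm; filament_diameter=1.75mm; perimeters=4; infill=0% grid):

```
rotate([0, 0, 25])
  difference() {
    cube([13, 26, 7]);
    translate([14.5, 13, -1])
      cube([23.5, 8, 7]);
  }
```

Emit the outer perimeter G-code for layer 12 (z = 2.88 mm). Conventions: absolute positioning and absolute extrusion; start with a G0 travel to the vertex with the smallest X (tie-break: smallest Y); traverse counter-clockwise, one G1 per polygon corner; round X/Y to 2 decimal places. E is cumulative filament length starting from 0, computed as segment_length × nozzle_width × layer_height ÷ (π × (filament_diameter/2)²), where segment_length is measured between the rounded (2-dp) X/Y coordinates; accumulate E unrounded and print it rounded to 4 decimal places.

At z = 2.88 mm: the cube is present — its section is the full 13×26 rectangle; the cube at (14.5, 13) is present — its section is the full 23.5×8 rectangle; Subtracting the remaining from the first: starting from the 13×26 cube, the 23.5×8 cube at (14.5, 13) misses the remaining region (no effect) — 1 connected region; (rotated 25° about Z; rotation is an isometry so areas/perimeters/island counts are preserved). The outline is a single polygon with 4 vertices. Extrusion per mm of travel: 0.4 × 0.24 / (π × 0.875²) = 0.039912. Accumulating E over each segment gives final E = 3.1132.

G0 X-10.99 Y23.56 Z2.88
G1 X0.00 Y0.00 E1.0376
G1 X11.78 Y5.49 E1.5563
G1 X0.79 Y29.06 E2.5943
G1 X-10.99 Y23.56 E3.1132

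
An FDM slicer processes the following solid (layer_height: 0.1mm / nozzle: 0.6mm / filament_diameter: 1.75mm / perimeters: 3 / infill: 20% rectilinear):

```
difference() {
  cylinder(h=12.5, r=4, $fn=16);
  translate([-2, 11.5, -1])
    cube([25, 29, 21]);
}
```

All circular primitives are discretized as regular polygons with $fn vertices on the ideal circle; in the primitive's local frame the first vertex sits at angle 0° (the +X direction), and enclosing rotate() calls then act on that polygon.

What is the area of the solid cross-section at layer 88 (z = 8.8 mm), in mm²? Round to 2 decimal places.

48.98 mm²

At z = 8.8 mm: the r=4 cylinder contributes a regular 16-gon of circumradius 4 (area = (16/2)·4.000²·sin(360°/16) = 48.98 mm²); the 25×29 cube at (-2, 11.5) contributes its full rectangle (area 725.00 mm²); Subtracting the remaining from the first: starting from the r=4 cylinder (48.98 mm²), the 25×29 cube at (-2, 11.5) misses the remaining region (no effect) — area = 48.98 mm². Overall, the cross-section is a single solid region. Net area = 48.98 mm².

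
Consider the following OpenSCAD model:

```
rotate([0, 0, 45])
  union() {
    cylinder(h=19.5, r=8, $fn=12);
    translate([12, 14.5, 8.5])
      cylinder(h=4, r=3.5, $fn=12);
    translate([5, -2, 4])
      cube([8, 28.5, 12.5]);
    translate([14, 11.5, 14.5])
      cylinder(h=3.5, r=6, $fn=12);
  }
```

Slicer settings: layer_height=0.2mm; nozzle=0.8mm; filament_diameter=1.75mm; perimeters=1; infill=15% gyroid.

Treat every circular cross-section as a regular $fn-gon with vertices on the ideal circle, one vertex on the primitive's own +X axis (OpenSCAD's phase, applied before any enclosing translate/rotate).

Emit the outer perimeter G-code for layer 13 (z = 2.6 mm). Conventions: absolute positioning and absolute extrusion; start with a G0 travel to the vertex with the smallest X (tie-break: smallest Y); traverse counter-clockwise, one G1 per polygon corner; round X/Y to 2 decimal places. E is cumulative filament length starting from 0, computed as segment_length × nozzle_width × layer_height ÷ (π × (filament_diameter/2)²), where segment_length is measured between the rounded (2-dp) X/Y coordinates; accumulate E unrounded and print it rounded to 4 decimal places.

At z = 2.6 mm: the r=8 cylinder contributes a regular 12-gon of circumradius 8; the cylinder at (12, 14.5) does not reach this height (z outside [8.5, 12.5]); the cube at (5, -2) does not reach this height (z outside [4, 16.5]); the cylinder at (14, 11.5) does not reach this height (z outside [14.5, 18]); Merging all regions: only the r=8 cylinder is present, so the union is just that shape — 1 connected region; (whole slice rotated 45° about Z — lengths, areas and connectivity unchanged). The outline is a single polygon with 12 vertices. Extrusion per mm of travel: 0.8 × 0.2 / (π × 0.875²) = 0.066520. Accumulating E over each segment gives final E = 3.3069.

G0 X-7.73 Y-2.07 Z2.60
G1 X-5.66 Y-5.66 E0.2757
G1 X-2.07 Y-7.73 E0.5513
G1 X2.07 Y-7.73 E0.8267
G1 X5.66 Y-5.66 E1.1024
G1 X7.73 Y-2.07 E1.3780
G1 X7.73 Y2.07 E1.6534
G1 X5.66 Y5.66 E1.9291
G1 X2.07 Y7.73 E2.2048
G1 X-2.07 Y7.73 E2.4802
G1 X-5.66 Y5.66 E2.7558
G1 X-7.73 Y2.07 E3.0315
G1 X-7.73 Y-2.07 E3.3069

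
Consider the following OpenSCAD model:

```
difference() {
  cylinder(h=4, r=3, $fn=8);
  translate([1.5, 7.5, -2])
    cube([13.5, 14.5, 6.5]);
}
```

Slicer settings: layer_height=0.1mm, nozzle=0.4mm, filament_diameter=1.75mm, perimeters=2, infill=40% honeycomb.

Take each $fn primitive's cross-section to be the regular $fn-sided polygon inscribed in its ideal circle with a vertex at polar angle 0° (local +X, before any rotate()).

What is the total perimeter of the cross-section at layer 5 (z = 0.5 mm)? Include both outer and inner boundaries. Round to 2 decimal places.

At z = 0.5 mm: the r=3 cylinder contributes a regular 8-gon of circumradius 3 (perimeter = 2·8·3.000·sin(180°/8) = 18.37 mm); the 13.5×14.5 cube at (1.5, 7.5) contributes its full rectangle (perimeter 56.00 mm); After the difference (first − rest): starting from the r=3 cylinder, the 13.5×14.5 cube at (1.5, 7.5) misses the remaining region (no effect) — boundary = 18.37 mm. Overall, the cross-section is a single solid region. Total boundary length (outer) = 18.37 mm.

18.37 mm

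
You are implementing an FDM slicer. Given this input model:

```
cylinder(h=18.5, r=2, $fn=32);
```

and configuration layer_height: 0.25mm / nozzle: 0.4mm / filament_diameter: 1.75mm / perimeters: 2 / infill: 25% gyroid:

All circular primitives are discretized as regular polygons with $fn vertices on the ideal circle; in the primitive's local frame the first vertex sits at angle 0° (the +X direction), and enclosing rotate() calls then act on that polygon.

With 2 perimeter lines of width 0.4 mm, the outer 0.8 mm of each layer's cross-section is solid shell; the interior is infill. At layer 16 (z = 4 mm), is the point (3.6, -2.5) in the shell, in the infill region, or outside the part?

At z = 4 mm: the r=2 cylinder gives a regular 32-gon of circumradius 2 (constant along its height). Overall, the cross-section is a single solid region. The nearest boundary edge runs (1.41, -1.41)→(1.66, -1.11); distance from the point to it = 2.38 mm. The point is not inside any of the regions above, so it lies outside the cross-section (2.38 mm from the nearest boundary).

outside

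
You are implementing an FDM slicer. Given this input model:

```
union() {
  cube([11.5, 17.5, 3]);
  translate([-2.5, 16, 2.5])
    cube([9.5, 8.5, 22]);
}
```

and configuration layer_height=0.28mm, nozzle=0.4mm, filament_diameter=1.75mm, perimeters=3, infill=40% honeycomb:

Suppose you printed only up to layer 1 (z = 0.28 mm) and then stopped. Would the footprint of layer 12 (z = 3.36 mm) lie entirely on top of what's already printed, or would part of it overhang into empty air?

Compare the two slices. At z = 0.28: the cube is present — its section is the full 11.5×17.5 rectangle (area 201.25 mm²); the cube at (-2.5, 16) does not reach this height (z outside [2.5, 24.5]); Merging all regions: only the 11.5×17.5 cube is present, so the union is just that shape — area = 201.25 mm². At z = 3.36: the cube is not intersected at this z (z outside [0, 3]); the cube at (-2.5, 16) is present — its section is the full 9.5×8.5 rectangle (area 80.75 mm²); Merging all regions: only the 9.5×8.5 cube at (-2.5, 16) is present, so the union is just that shape — area = 80.75 mm². Checking containment: at z = 3.36 the cross-section extends beyond the z = 0.28 cross-section by about 70.25 mm².

part overhangs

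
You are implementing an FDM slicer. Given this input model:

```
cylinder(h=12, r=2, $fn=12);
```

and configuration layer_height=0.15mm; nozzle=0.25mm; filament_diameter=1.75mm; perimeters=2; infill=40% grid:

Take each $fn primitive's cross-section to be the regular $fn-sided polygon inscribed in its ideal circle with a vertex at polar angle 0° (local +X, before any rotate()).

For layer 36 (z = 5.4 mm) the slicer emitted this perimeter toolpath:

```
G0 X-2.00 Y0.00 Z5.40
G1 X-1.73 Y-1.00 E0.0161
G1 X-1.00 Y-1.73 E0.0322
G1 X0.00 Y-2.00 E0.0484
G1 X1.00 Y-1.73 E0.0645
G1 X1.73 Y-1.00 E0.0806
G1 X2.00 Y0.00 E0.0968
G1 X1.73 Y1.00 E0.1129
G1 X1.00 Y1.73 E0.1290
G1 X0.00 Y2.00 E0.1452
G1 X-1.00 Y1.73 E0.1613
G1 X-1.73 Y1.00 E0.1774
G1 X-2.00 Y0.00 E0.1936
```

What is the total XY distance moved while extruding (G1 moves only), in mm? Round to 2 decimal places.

Sum the Euclidean lengths of each G1 segment: total = 12.42 mm.

12.42 mm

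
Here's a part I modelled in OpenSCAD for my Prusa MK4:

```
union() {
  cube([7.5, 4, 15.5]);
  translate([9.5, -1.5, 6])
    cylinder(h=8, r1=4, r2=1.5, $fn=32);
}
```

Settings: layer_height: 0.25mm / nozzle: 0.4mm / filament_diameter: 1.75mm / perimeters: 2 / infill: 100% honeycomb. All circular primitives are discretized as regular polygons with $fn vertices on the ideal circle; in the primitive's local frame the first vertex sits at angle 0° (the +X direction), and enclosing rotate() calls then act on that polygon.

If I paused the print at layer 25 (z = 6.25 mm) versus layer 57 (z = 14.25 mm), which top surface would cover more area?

Layer 25 (z = 6.25): the cube is present — its section is the full 7.5×4 rectangle (area 30.00 mm²); the cone at (9.5, -1.5) (r1=4→r2=1.5) has section circumradius 3.922 here — a regular 32-gon (area = (32/2)·3.922²·sin(360°/32) = 48.01 mm²); Merging all regions: the regions partially overlap — summed areas 78.01 mm² minus the doubly-counted overlap 1.82 mm² gives 76.19 mm² — area = 76.19 mm². So its area = 76.19 mm². Layer 57 (z = 14.25): the 7.5×4 cube contributes its full rectangle (area 30.00 mm²); the cone at (9.5, -1.5) is not intersected at this z (z outside [6, 14]); Combining (union): only the 7.5×4 cube is present, so the union is just that shape — area = 30.00 mm². So its area = 30.00 mm². Layer 25 is larger (76.19 vs 30.00 mm²).

layer 25 (z = 6.25 mm)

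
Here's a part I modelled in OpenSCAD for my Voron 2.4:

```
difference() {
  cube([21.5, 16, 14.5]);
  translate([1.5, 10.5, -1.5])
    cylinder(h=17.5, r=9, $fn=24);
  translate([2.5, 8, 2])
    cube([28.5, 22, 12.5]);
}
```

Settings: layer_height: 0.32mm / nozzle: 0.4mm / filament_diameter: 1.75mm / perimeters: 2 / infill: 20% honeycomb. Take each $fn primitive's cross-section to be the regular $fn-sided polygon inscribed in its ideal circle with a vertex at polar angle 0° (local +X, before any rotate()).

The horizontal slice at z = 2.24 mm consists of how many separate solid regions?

1

At z = 2.24 mm: the cube is present — its section is the full 21.5×16 rectangle; the r=9 cylinder at (1.5, 10.5) gives a regular 24-gon of circumradius 9 (constant along its height); the cube at (2.5, 8) (footprint 28.5×22) is included at this height; Taking the first minus the rest: starting from the 21.5×16 cube, the r=9 cylinder at (1.5, 10.5) partially overlaps it — only the 130.41 mm² overlap (of its 251.57 mm²) is removed, clipping the outline; the 28.5×22 cube at (2.5, 8) partially overlaps it — only the 92.00 mm² overlap (of its 627.00 mm²) is removed, clipping the outline — 1 connected region. The result has 1 disconnected region.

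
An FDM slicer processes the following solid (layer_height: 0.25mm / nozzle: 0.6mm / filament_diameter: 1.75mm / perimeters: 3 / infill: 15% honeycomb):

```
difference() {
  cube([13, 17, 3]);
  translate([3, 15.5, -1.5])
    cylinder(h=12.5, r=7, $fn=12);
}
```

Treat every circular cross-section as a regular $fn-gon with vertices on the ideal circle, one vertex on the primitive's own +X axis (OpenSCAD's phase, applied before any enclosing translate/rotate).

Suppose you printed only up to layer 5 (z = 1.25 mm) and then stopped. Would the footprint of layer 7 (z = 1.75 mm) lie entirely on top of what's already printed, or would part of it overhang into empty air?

entirely on top

Compare the two slices. At z = 1.25: the 13×17 cube contributes its full rectangle (area 221.00 mm²); the cylinder at (3, 15.5): section is a regular 12-gon, circumradius r=7 (area = (12/2)·7.000²·sin(360°/12) = 147.00 mm²); Taking the first minus the rest: starting from the 13×17 cube (221.00 mm²), the r=7 cylinder at (3, 15.5) partially overlaps it — only the 71.24 mm² overlap (of its 147.00 mm²) is removed, clipping the outline — area = 149.76 mm². At z = 1.75: the cube (footprint 13×17) is included at this height (area 221.00 mm²); the cylinder at (3, 15.5): section is a regular 12-gon, circumradius r=7 (area = (12/2)·7.000²·sin(360°/12) = 147.00 mm²); Subtracting the remaining from the first: starting from the 13×17 cube (221.00 mm²), the r=7 cylinder at (3, 15.5) partially overlaps it — only the 71.24 mm² overlap (of its 147.00 mm²) is removed, clipping the outline — area = 149.76 mm². Checking containment: the cross-section at z = 1.75 is a subset of the cross-section at z = 1.25.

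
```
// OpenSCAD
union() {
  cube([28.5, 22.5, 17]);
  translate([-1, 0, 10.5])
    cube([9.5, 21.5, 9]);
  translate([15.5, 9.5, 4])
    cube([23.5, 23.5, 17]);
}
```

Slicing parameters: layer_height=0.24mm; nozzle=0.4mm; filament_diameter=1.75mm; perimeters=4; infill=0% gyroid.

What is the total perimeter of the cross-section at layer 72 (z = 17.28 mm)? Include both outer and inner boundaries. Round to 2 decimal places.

At z = 17.28 mm: the cube does not reach this height (z outside [0, 17]); the 9.5×21.5 cube at (-1, 0) contributes its full rectangle (perimeter 62.00 mm); the 23.5×23.5 cube at (15.5, 9.5) contributes its full rectangle (perimeter 94.00 mm); Merging all regions: the 2 present regions are separate (no shared area or edge), so areas and boundary lengths simply add and each stays a separate island — boundary = 156.00 mm. Overall, the cross-section has 2 separate islands. Total boundary length (outer) = 156.00 mm.

156.00 mm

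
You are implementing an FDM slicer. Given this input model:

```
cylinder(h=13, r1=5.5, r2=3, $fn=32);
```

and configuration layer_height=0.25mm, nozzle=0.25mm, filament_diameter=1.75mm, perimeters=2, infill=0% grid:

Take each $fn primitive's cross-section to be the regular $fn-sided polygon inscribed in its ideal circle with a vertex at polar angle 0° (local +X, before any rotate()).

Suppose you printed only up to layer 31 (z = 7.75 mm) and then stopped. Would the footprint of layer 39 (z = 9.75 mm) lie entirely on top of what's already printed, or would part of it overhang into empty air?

entirely on top

Compare the two slices. At z = 7.75: the cone (r1=5.5→r2=3) has section circumradius 4.010 here — a regular 32-gon (area = (32/2)·4.010²·sin(360°/32) = 50.18 mm²). At z = 9.75: the cone: at t=0.750 of its height the radius interpolates to r₁+(r₂−r₁)t = 3.625, giving a regular 32-gon of that circumradius (area = (32/2)·3.625²·sin(360°/32) = 41.02 mm²). Checking containment: the cross-section at z = 9.75 is a subset of the cross-section at z = 7.75.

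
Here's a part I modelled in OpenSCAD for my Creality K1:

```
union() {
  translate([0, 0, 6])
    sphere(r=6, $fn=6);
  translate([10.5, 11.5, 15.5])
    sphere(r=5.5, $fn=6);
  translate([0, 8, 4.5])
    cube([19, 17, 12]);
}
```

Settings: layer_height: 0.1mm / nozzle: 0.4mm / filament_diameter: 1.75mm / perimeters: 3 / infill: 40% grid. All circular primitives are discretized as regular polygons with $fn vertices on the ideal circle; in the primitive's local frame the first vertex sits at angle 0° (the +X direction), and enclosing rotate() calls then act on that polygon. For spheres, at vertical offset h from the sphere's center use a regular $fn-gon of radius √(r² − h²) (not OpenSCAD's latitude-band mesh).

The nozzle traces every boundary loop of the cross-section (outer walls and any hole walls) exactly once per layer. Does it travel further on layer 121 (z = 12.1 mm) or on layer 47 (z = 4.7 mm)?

layer 47 (z = 4.7 mm)

Layer 121 (z = 12.1): the sphere is not intersected at this z (|z−center|=6.100 > r=6); the r=5.5 sphere at (10.5, 11.5) contributes a regular 6-gon of circumradius √(5.5²−3.4²) = 4.323 (perimeter = 2·6·4.323·sin(180°/6) = 25.94 mm); the 19×17 cube at (0, 8) contributes its full rectangle (perimeter 72.00 mm); Combining (union): the regions partially overlap (shared area 47.47 mm²), so the edge portions inside another operand are dropped and the merged outline is re-measured after clipping — boundary = 72.28 mm. So its perimeter = 72.28 mm. Layer 47 (z = 4.7): the r=6 sphere slices to a regular 6-gon of circumradius 5.857 (√(r²−h²) with h=1.3 from center) (perimeter = 2·6·5.857·sin(180°/6) = 35.14 mm); the sphere at (10.5, 11.5) does not reach this height (|z−center|=10.800 > r=5.5); the cube at (0, 8) (footprint 19×17) is included at this height (perimeter 72.00 mm); Combining (union): the 2 present regions are separate (no shared area or edge), so areas and boundary lengths simply add and each stays a separate island — boundary = 107.14 mm. So its perimeter = 107.14 mm. Layer 47 is larger (107.14 vs 72.28 mm).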